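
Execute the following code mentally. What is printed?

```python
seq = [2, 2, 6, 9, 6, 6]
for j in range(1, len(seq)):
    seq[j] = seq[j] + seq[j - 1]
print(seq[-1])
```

j=1: seq[1] = 2+2 = 4 → [2, 4, 6, 9, 6, 6]
j=2: seq[2] = 6+4 = 10 → [2, 4, 10, 9, 6, 6]
j=3: seq[3] = 9+10 = 19 → [2, 4, 10, 19, 6, 6]
j=4: seq[4] = 6+19 = 25 → [2, 4, 10, 19, 25, 6]
j=5: seq[5] = 6+25 = 31 → [2, 4, 10, 19, 25, 31]

31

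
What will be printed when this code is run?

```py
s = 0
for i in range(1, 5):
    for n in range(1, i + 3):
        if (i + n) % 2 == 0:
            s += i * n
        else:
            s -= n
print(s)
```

70

i=1,n=1: even sum, s = 0+1 = 1
i=1,n=2: odd sum, s = 1-2 = -1
i=1,n=3: even sum, s = (-1)+3 = 2
i=2,n=1: odd sum, s = 2-1 = 1
i=2,n=2: even sum, s = 1+4 = 5
i=2,n=3: odd sum, s = 5-3 = 2
i=2,n=4: even sum, s = 2+8 = 10
i=3,n=1: even sum, s = 10+3 = 13
i=3,n=2: odd sum, s = 13-2 = 11
i=3,n=3: even sum, s = 11+9 = 20
i=3,n=4: odd sum, s = 20-4 = 16
i=3,n=5: even sum, s = 16+15 = 31
i=4,n=1: odd sum, s = 31-1 = 30
i=4,n=2: even sum, s = 30+8 = 38
i=4,n=3: odd sum, s = 38-3 = 35
i=4,n=4: even sum, s = 35+16 = 51
i=4,n=5: odd sum, s = 51-5 = 46
i=4,n=6: even sum, s = 46+24 = 70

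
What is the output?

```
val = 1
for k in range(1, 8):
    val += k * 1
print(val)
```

k=1: val = 1+1*1 = 2
k=2: val = 2+2*1 = 4
k=3: val = 4+3*1 = 7
k=4: val = 7+4*1 = 11
k=5: val = 11+5*1 = 16
k=6: val = 16+6*1 = 22
k=7: val = 22+7*1 = 29

29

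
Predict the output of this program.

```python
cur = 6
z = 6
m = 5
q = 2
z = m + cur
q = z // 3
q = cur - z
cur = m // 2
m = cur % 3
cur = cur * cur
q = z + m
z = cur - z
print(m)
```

z = 5+6 = 11
q = 11//3 = 3
q = 6-11 = -5
cur = 5//2 = 2
m = 2%3 = 2
cur = 2*2 = 4
q = 11+2 = 13
z = 4-11 = -7

2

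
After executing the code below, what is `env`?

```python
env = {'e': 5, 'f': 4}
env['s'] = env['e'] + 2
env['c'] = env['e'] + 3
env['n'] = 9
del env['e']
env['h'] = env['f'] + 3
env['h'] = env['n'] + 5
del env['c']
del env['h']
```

{'f': 4, 's': 7, 'n': 9}

env['s'] = env['e']+2 = 7 → {'e': 5, 'f': 4, 's': 7}
env['c'] = env['e']+3 = 8 → {'e': 5, 'f': 4, 's': 7, 'c': 8}
env['n'] = 9 → {'e': 5, 'f': 4, 's': 7, 'c': 8, 'n': 9}
del 'e' → {'f': 4, 's': 7, 'c': 8, 'n': 9}
env['h'] = env['f']+3 = 7 → {'f': 4, 's': 7, 'c': 8, 'n': 9, 'h': 7}
env['h'] = env['n']+5 = 14 → {'f': 4, 's': 7, 'c': 8, 'n': 9, 'h': 14}
del 'c' → {'f': 4, 's': 7, 'n': 9, 'h': 14}
del 'h' → {'f': 4, 's': 7, 'n': 9}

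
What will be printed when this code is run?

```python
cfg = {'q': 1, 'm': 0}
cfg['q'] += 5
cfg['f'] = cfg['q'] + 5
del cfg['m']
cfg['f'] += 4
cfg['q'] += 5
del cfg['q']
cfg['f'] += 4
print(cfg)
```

cfg['q'] = 1+5 = 6 → {'q': 6, 'm': 0}
cfg['f'] = cfg['q']+5 = 11 → {'q': 6, 'm': 0, 'f': 11}
del 'm' → {'q': 6, 'f': 11}
cfg['f'] = 11+4 = 15 → {'q': 6, 'f': 15}
cfg['q'] = 6+5 = 11 → {'q': 11, 'f': 15}
del 'q' → {'f': 15}
cfg['f'] = 15+4 = 19 → {'f': 19}

{'f': 19}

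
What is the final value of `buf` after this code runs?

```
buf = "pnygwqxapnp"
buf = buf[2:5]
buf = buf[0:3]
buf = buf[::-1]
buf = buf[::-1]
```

slice [2:5] → 'ygw'
slice [0:3] → 'ygw'
reverse → 'wgy'
reverse → 'ygw'

'ygw'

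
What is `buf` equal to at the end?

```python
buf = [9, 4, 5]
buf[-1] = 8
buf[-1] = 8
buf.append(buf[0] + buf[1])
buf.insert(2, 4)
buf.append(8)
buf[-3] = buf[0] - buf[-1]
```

[9, 4, 4, 1, 13, 8]

buf[-1] = 8 → [9, 4, 8]
buf[-1] = 8 → [9, 4, 8]
append buf[0]+buf[1] = 9+4 = 13 → [9, 4, 8, 13]
insert 4 at 2 → [9, 4, 4, 8, 13]
append 8 → [9, 4, 4, 8, 13, 8]
buf[-3] = buf[0]-buf[-1] = 9-8 = 1 → [9, 4, 4, 1, 13, 8]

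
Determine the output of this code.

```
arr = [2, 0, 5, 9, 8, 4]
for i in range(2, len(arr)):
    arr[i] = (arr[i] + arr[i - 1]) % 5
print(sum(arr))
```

i=2: arr[2] = (5+0)%5 = 0 → [2, 0, 0, 9, 8, 4]
i=3: arr[3] = (9+0)%5 = 4 → [2, 0, 0, 4, 8, 4]
i=4: arr[4] = (8+4)%5 = 2 → [2, 0, 0, 4, 2, 4]
i=5: arr[5] = (4+2)%5 = 1 → [2, 0, 0, 4, 2, 1]
sum = 9

9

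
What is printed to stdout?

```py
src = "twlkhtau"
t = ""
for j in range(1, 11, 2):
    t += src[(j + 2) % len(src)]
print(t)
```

ktuwk

j=1: add src[3]='k' → 'k'
j=3: add src[5]='t' → 'kt'
j=5: add src[7]='u' → 'ktu'
j=7: add src[1]='w' → 'ktuw'
j=9: add src[3]='k' → 'ktuwk'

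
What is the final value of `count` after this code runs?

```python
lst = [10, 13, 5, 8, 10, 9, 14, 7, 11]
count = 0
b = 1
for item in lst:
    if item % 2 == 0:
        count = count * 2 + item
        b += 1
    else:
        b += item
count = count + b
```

item=10: even, count = 0*2+10 = 10; b=2
item=13: not even; b=15
item=5: not even; b=20
item=8: even, count = 10*2+8 = 28; b=21
item=10: even, count = 28*2+10 = 66; b=22
item=9: not even; b=31
item=14: even, count = 66*2+14 = 146; b=32
item=7: not even; b=39
item=11: not even; b=50
count+b = 146+50 = 196

196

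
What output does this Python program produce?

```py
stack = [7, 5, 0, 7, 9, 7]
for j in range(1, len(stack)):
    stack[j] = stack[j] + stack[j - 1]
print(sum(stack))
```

113

j=1: stack[1] = 5+7 = 12 → [7, 12, 0, 7, 9, 7]
j=2: stack[2] = 0+12 = 12 → [7, 12, 12, 7, 9, 7]
j=3: stack[3] = 7+12 = 19 → [7, 12, 12, 19, 9, 7]
j=4: stack[4] = 9+19 = 28 → [7, 12, 12, 19, 28, 7]
j=5: stack[5] = 7+28 = 35 → [7, 12, 12, 19, 28, 35]
sum = 113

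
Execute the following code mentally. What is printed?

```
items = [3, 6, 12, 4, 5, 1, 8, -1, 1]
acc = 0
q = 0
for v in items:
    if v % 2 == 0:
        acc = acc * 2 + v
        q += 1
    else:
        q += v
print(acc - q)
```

v=3: not even; q=3
v=6: even, acc = 0*2+6 = 6; q=4
v=12: even, acc = 6*2+12 = 24; q=5
v=4: even, acc = 24*2+4 = 52; q=6
v=5: not even; q=11
v=1: not even; q=12
v=8: even, acc = 52*2+8 = 112; q=13
v=-1: not even; q=12
v=1: not even; q=13
acc-q = 112-13 = 99

99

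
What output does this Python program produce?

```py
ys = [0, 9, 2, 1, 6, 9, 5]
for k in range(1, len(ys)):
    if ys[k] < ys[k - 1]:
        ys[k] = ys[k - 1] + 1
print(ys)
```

k=1: 9>=0, unchanged → [0, 9, 2, 1, 6, 9, 5]
k=2: 2<9, ys[2] = 9+1 = 10 → [0, 9, 10, 1, 6, 9, 5]
k=3: 1<10, ys[3] = 10+1 = 11 → [0, 9, 10, 11, 6, 9, 5]
k=4: 6<11, ys[4] = 11+1 = 12 → [0, 9, 10, 11, 12, 9, 5]
k=5: 9<12, ys[5] = 12+1 = 13 → [0, 9, 10, 11, 12, 13, 5]
k=6: 5<13, ys[6] = 13+1 = 14 → [0, 9, 10, 11, 12, 13, 14]

[0, 9, 10, 11, 12, 13, 14]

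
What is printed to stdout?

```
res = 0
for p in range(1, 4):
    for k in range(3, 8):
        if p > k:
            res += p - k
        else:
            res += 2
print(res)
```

p=1,k=3: not 1>3, res = 0+2 = 2
p=1,k=4: not 1>4, res = 2+2 = 4
p=1,k=5: not 1>5, res = 4+2 = 6
p=1,k=6: not 1>6, res = 6+2 = 8
p=1,k=7: not 1>7, res = 8+2 = 10
p=2,k=3: not 2>3, res = 10+2 = 12
p=2,k=4: not 2>4, res = 12+2 = 14
p=2,k=5: not 2>5, res = 14+2 = 16
p=2,k=6: not 2>6, res = 16+2 = 18
p=2,k=7: not 2>7, res = 18+2 = 20
p=3,k=3: not 3>3, res = 20+2 = 22
p=3,k=4: not 3>4, res = 22+2 = 24
p=3,k=5: not 3>5, res = 24+2 = 26
p=3,k=6: not 3>6, res = 26+2 = 28
p=3,k=7: not 3>7, res = 28+2 = 30

30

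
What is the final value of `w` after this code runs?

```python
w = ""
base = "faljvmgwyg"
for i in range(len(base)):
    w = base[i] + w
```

i=0: prepend 'f' → 'f'
i=1: prepend 'a' → 'af'
i=2: prepend 'l' → 'laf'
i=3: prepend 'j' → 'jlaf'
i=4: prepend 'v' → 'vjlaf'
i=5: prepend 'm' → 'mvjlaf'
i=6: prepend 'g' → 'gmvjlaf'
i=7: prepend 'w' → 'wgmvjlaf'
i=8: prepend 'y' → 'ywgmvjlaf'
i=9: prepend 'g' → 'gywgmvjlaf'

'gywgmvjlaf'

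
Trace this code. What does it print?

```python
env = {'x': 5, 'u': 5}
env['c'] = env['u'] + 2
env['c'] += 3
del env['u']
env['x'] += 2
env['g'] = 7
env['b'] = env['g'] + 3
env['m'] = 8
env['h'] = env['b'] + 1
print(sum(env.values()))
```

53

env['c'] = env['u']+2 = 7 → {'x': 5, 'u': 5, 'c': 7}
env['c'] = 7+3 = 10 → {'x': 5, 'u': 5, 'c': 10}
del 'u' → {'x': 5, 'c': 10}
env['x'] = 5+2 = 7 → {'x': 7, 'c': 10}
env['g'] = 7 → {'x': 7, 'c': 10, 'g': 7}
env['b'] = env['g']+3 = 10 → {'x': 7, 'c': 10, 'g': 7, 'b': 10}
env['m'] = 8 → {'x': 7, 'c': 10, 'g': 7, 'b': 10, 'm': 8}
env['h'] = env['b']+1 = 11 → {'x': 7, 'c': 10, 'g': 7, 'b': 10, 'm': 8, 'h': 11}
sum of values = 53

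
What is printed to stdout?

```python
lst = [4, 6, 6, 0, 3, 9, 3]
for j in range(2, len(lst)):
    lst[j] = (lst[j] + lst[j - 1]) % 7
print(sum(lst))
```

j=2: lst[2] = (6+6)%7 = 5 → [4, 6, 5, 0, 3, 9, 3]
j=3: lst[3] = (0+5)%7 = 5 → [4, 6, 5, 5, 3, 9, 3]
j=4: lst[4] = (3+5)%7 = 1 → [4, 6, 5, 5, 1, 9, 3]
j=5: lst[5] = (9+1)%7 = 3 → [4, 6, 5, 5, 1, 3, 3]
j=6: lst[6] = (3+3)%7 = 6 → [4, 6, 5, 5, 1, 3, 6]
sum = 30

30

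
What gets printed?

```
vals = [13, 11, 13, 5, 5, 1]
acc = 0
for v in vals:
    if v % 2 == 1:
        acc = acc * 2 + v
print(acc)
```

727

v=13: odd, acc = 0*2+13 = 13
v=11: odd, acc = 13*2+11 = 37
v=13: odd, acc = 37*2+13 = 87
v=5: odd, acc = 87*2+5 = 179
v=5: odd, acc = 179*2+5 = 363
v=1: odd, acc = 363*2+1 = 727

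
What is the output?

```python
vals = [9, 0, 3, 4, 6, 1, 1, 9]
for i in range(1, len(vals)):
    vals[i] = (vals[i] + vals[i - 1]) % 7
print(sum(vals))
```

29

i=1: vals[1] = (0+9)%7 = 2 → [9, 2, 3, 4, 6, 1, 1, 9]
i=2: vals[2] = (3+2)%7 = 5 → [9, 2, 5, 4, 6, 1, 1, 9]
i=3: vals[3] = (4+5)%7 = 2 → [9, 2, 5, 2, 6, 1, 1, 9]
i=4: vals[4] = (6+2)%7 = 1 → [9, 2, 5, 2, 1, 1, 1, 9]
i=5: vals[5] = (1+1)%7 = 2 → [9, 2, 5, 2, 1, 2, 1, 9]
i=6: vals[6] = (1+2)%7 = 3 → [9, 2, 5, 2, 1, 2, 3, 9]
i=7: vals[7] = (9+3)%7 = 5 → [9, 2, 5, 2, 1, 2, 3, 5]
sum = 29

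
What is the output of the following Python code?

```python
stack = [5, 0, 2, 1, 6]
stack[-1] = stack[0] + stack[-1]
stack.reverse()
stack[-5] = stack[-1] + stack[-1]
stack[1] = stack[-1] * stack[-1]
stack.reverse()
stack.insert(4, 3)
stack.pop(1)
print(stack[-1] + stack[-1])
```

20

stack[-1] = stack[0]+stack[-1] = 5+6 = 11 → [5, 0, 2, 1, 11]
reverse → [11, 1, 2, 0, 5]
stack[-5] = stack[-1]+stack[-1] = 5+5 = 10 → [10, 1, 2, 0, 5]
stack[1] = stack[-1]*stack[-1] = 5*5 = 25 → [10, 25, 2, 0, 5]
reverse → [5, 0, 2, 25, 10]
insert 3 at 4 → [5, 0, 2, 25, 3, 10]
pop(1) removes 0 → [5, 2, 25, 3, 10]
stack[-1]+stack[-1] = 10+10 = 20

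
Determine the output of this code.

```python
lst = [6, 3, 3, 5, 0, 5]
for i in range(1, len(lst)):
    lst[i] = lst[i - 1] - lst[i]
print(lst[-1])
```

-10

i=1: lst[1] = 6-3 = 3 → [6, 3, 3, 5, 0, 5]
i=2: lst[2] = 3-3 = 0 → [6, 3, 0, 5, 0, 5]
i=3: lst[3] = 0-5 = -5 → [6, 3, 0, -5, 0, 5]
i=4: lst[4] = (-5)-0 = -5 → [6, 3, 0, -5, -5, 5]
i=5: lst[5] = (-5)-5 = -10 → [6, 3, 0, -5, -5, -10]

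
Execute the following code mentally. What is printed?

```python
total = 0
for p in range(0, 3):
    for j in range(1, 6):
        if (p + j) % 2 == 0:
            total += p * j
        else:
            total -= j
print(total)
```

-3

p=0,j=1: odd sum, total = 0-1 = -1
p=0,j=2: even sum, total = (-1)+0 = -1
p=0,j=3: odd sum, total = (-1)-3 = -4
p=0,j=4: even sum, total = (-4)+0 = -4
p=0,j=5: odd sum, total = (-4)-5 = -9
p=1,j=1: even sum, total = (-9)+1 = -8
p=1,j=2: odd sum, total = (-8)-2 = -10
p=1,j=3: even sum, total = (-10)+3 = -7
p=1,j=4: odd sum, total = (-7)-4 = -11
p=1,j=5: even sum, total = (-11)+5 = -6
p=2,j=1: odd sum, total = (-6)-1 = -7
p=2,j=2: even sum, total = (-7)+4 = -3
p=2,j=3: odd sum, total = (-3)-3 = -6
p=2,j=4: even sum, total = (-6)+8 = 2
p=2,j=5: odd sum, total = 2-5 = -3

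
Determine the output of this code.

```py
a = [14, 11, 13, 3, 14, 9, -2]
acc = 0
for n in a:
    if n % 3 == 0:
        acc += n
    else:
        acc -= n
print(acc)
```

-38

n=14: not %3==0, acc = 0-14 = -14
n=11: not %3==0, acc = (-14)-11 = -25
n=13: not %3==0, acc = (-25)-13 = -38
n=3: %3==0, acc = (-38)+3 = -35
n=14: not %3==0, acc = (-35)-14 = -49
n=9: %3==0, acc = (-49)+9 = -40
n=-2: not %3==0, acc = (-40)-(-2) = -38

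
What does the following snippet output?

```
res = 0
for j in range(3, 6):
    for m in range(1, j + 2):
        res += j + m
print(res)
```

j=3,m=1: res = 0+4 = 4
j=3,m=2: res = 4+5 = 9
j=3,m=3: res = 9+6 = 15
j=3,m=4: res = 15+7 = 22
j=4,m=1: res = 22+5 = 27
j=4,m=2: res = 27+6 = 33
j=4,m=3: res = 33+7 = 40
j=4,m=4: res = 40+8 = 48
j=4,m=5: res = 48+9 = 57
j=5,m=1: res = 57+6 = 63
j=5,m=2: res = 63+7 = 70
j=5,m=3: res = 70+8 = 78
j=5,m=4: res = 78+9 = 87
j=5,m=5: res = 87+10 = 97
j=5,m=6: res = 97+11 = 108

108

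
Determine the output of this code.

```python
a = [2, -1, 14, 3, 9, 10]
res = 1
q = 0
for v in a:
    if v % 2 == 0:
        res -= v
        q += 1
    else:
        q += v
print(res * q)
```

v=2: even, res = 1-2 = -1; q=1
v=-1: not even; q=0
v=14: even, res = (-1)-14 = -15; q=1
v=3: not even; q=4
v=9: not even; q=13
v=10: even, res = (-15)-10 = -25; q=14
res*q = (-25)*14 = -350

-350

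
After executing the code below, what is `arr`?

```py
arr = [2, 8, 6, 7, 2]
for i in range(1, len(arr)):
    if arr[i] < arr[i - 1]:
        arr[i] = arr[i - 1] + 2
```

i=1: 8>=2, unchanged → [2, 8, 6, 7, 2]
i=2: 6<8, arr[2] = 8+2 = 10 → [2, 8, 10, 7, 2]
i=3: 7<10, arr[3] = 10+2 = 12 → [2, 8, 10, 12, 2]
i=4: 2<12, arr[4] = 12+2 = 14 → [2, 8, 10, 12, 14]

[2, 8, 10, 12, 14]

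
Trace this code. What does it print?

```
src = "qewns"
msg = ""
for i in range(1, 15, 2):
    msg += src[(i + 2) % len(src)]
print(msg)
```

nqwsenq

i=1: add src[3]='n' → 'n'
i=3: add src[0]='q' → 'nq'
i=5: add src[2]='w' → 'nqw'
i=7: add src[4]='s' → 'nqws'
i=9: add src[1]='e' → 'nqwse'
i=11: add src[3]='n' → 'nqwsen'
i=13: add src[0]='q' → 'nqwsenq'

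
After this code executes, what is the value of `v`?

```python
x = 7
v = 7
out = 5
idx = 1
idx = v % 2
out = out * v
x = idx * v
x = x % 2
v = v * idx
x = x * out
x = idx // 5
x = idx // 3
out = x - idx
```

idx = 7%2 = 1
out = 5*7 = 35
x = 1*7 = 7
x = 7%2 = 1
v = 7*1 = 7
x = 1*35 = 35
x = 1//5 = 0
x = 1//3 = 0
out = 0-1 = -1

7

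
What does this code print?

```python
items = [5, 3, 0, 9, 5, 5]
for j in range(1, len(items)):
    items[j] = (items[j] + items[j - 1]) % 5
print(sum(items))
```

17

j=1: items[1] = (3+5)%5 = 3 → [5, 3, 0, 9, 5, 5]
j=2: items[2] = (0+3)%5 = 3 → [5, 3, 3, 9, 5, 5]
j=3: items[3] = (9+3)%5 = 2 → [5, 3, 3, 2, 5, 5]
j=4: items[4] = (5+2)%5 = 2 → [5, 3, 3, 2, 2, 5]
j=5: items[5] = (5+2)%5 = 2 → [5, 3, 3, 2, 2, 2]
sum = 17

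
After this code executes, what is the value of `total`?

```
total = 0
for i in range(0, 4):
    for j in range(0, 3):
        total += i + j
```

i=0,j=0: total = 0+0 = 0
i=0,j=1: total = 0+1 = 1
i=0,j=2: total = 1+2 = 3
i=1,j=0: total = 3+1 = 4
i=1,j=1: total = 4+2 = 6
i=1,j=2: total = 6+3 = 9
i=2,j=0: total = 9+2 = 11
i=2,j=1: total = 11+3 = 14
i=2,j=2: total = 14+4 = 18
i=3,j=0: total = 18+3 = 21
i=3,j=1: total = 21+4 = 25
i=3,j=2: total = 25+5 = 30

30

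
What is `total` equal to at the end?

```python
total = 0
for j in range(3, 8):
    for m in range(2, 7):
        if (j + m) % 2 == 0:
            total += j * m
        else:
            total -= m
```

j=3,m=2: odd sum, total = 0-2 = -2
j=3,m=3: even sum, total = (-2)+9 = 7
j=3,m=4: odd sum, total = 7-4 = 3
j=3,m=5: even sum, total = 3+15 = 18
j=3,m=6: odd sum, total = 18-6 = 12
j=4,m=2: even sum, total = 12+8 = 20
j=4,m=3: odd sum, total = 20-3 = 17
j=4,m=4: even sum, total = 17+16 = 33
j=4,m=5: odd sum, total = 33-5 = 28
j=4,m=6: even sum, total = 28+24 = 52
j=5,m=2: odd sum, total = 52-2 = 50
j=5,m=3: even sum, total = 50+15 = 65
j=5,m=4: odd sum, total = 65-4 = 61
j=5,m=5: even sum, total = 61+25 = 86
j=5,m=6: odd sum, total = 86-6 = 80
j=6,m=2: even sum, total = 80+12 = 92
j=6,m=3: odd sum, total = 92-3 = 89
j=6,m=4: even sum, total = 89+24 = 113
j=6,m=5: odd sum, total = 113-5 = 108
j=6,m=6: even sum, total = 108+36 = 144
j=7,m=2: odd sum, total = 144-2 = 142
j=7,m=3: even sum, total = 142+21 = 163
j=7,m=4: odd sum, total = 163-4 = 159
j=7,m=5: even sum, total = 159+35 = 194
j=7,m=6: odd sum, total = 194-6 = 188

188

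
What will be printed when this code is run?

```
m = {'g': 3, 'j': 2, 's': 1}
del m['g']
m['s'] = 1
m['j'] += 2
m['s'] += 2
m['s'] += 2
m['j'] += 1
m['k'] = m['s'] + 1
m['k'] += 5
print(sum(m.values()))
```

del 'g' → {'j': 2, 's': 1}
m['s'] = 1 → {'j': 2, 's': 1}
m['j'] = 2+2 = 4 → {'j': 4, 's': 1}
m['s'] = 1+2 = 3 → {'j': 4, 's': 3}
m['s'] = 3+2 = 5 → {'j': 4, 's': 5}
m['j'] = 4+1 = 5 → {'j': 5, 's': 5}
m['k'] = m['s']+1 = 6 → {'j': 5, 's': 5, 'k': 6}
m['k'] = 6+5 = 11 → {'j': 5, 's': 5, 'k': 11}
sum of values = 21

21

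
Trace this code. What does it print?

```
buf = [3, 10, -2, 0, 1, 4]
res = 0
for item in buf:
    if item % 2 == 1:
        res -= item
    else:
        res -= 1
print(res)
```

item=3: odd, res = 0-3 = -3
item=10: not odd, res = (-3)-1 = -4
item=-2: not odd, res = (-4)-1 = -5
item=0: not odd, res = (-5)-1 = -6
item=1: odd, res = (-6)-1 = -7
item=4: not odd, res = (-7)-1 = -8

-8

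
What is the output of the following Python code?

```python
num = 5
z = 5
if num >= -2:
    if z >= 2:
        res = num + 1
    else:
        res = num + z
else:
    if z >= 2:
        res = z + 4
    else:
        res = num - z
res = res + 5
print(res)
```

11

num=5, z=5
num >= -2 is True; z >= 2 is True
→ res = num + 1 = 6
res = 6+5 = 11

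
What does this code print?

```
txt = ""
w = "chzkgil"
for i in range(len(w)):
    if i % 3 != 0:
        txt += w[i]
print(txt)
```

i=0: skip
i=1: add 'h' → 'h'
i=2: add 'z' → 'hz'
i=3: skip
i=4: add 'g' → 'hzg'
i=5: add 'i' → 'hzgi'
i=6: skip

hzgi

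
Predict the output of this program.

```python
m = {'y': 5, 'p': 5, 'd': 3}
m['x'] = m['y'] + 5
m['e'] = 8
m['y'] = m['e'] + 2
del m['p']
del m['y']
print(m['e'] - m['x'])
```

-2

m['x'] = m['y']+5 = 10 → {'y': 5, 'p': 5, 'd': 3, 'x': 10}
m['e'] = 8 → {'y': 5, 'p': 5, 'd': 3, 'x': 10, 'e': 8}
m['y'] = m['e']+2 = 10 → {'y': 10, 'p': 5, 'd': 3, 'x': 10, 'e': 8}
del 'p' → {'y': 10, 'd': 3, 'x': 10, 'e': 8}
del 'y' → {'d': 3, 'x': 10, 'e': 8}
m['e']-m['x'] = 8-10 = -2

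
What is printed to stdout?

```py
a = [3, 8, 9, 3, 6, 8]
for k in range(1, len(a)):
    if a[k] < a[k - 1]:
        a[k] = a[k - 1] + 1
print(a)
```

[3, 8, 9, 10, 11, 12]

k=1: 8>=3, unchanged → [3, 8, 9, 3, 6, 8]
k=2: 9>=8, unchanged → [3, 8, 9, 3, 6, 8]
k=3: 3<9, a[3] = 9+1 = 10 → [3, 8, 9, 10, 6, 8]
k=4: 6<10, a[4] = 10+1 = 11 → [3, 8, 9, 10, 11, 8]
k=5: 8<11, a[5] = 11+1 = 12 → [3, 8, 9, 10, 11, 12]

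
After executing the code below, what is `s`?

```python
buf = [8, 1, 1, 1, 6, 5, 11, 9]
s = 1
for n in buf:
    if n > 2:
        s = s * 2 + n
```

n=8: >2, s = 1*2+8 = 10
n=1: not >2
n=1: not >2
n=1: not >2
n=6: >2, s = 10*2+6 = 26
n=5: >2, s = 26*2+5 = 57
n=11: >2, s = 57*2+11 = 125
n=9: >2, s = 125*2+9 = 259

259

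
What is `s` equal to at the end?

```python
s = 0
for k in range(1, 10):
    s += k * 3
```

k=1: s = 0+1*3 = 3
k=2: s = 3+2*3 = 9
k=3: s = 9+3*3 = 18
k=4: s = 18+4*3 = 30
k=5: s = 30+5*3 = 45
k=6: s = 45+6*3 = 63
k=7: s = 63+7*3 = 84
k=8: s = 84+8*3 = 108
k=9: s = 108+9*3 = 135

135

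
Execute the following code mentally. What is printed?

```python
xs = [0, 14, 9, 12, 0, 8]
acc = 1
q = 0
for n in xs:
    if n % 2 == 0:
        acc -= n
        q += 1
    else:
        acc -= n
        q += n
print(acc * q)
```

n=0: even, acc = 1-0 = 1; q=1
n=14: even, acc = 1-14 = -13; q=2
n=9: not even, acc = (-13)-9 = -22; q=11
n=12: even, acc = (-22)-12 = -34; q=12
n=0: even, acc = (-34)-0 = -34; q=13
n=8: even, acc = (-34)-8 = -42; q=14
acc*q = (-42)*14 = -588

-588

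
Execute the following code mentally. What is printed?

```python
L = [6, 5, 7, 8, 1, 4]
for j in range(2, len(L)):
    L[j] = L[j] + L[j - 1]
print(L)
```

j=2: L[2] = 7+5 = 12 → [6, 5, 12, 8, 1, 4]
j=3: L[3] = 8+12 = 20 → [6, 5, 12, 20, 1, 4]
j=4: L[4] = 1+20 = 21 → [6, 5, 12, 20, 21, 4]
j=5: L[5] = 4+21 = 25 → [6, 5, 12, 20, 21, 25]

[6, 5, 12, 20, 21, 25]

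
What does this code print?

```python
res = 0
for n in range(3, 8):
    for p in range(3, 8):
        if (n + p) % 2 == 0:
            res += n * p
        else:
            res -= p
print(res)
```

n=3,p=3: even sum, res = 0+9 = 9
n=3,p=4: odd sum, res = 9-4 = 5
n=3,p=5: even sum, res = 5+15 = 20
n=3,p=6: odd sum, res = 20-6 = 14
n=3,p=7: even sum, res = 14+21 = 35
n=4,p=3: odd sum, res = 35-3 = 32
n=4,p=4: even sum, res = 32+16 = 48
n=4,p=5: odd sum, res = 48-5 = 43
n=4,p=6: even sum, res = 43+24 = 67
n=4,p=7: odd sum, res = 67-7 = 60
n=5,p=3: even sum, res = 60+15 = 75
n=5,p=4: odd sum, res = 75-4 = 71
n=5,p=5: even sum, res = 71+25 = 96
n=5,p=6: odd sum, res = 96-6 = 90
n=5,p=7: even sum, res = 90+35 = 125
n=6,p=3: odd sum, res = 125-3 = 122
n=6,p=4: even sum, res = 122+24 = 146
n=6,p=5: odd sum, res = 146-5 = 141
n=6,p=6: even sum, res = 141+36 = 177
n=6,p=7: odd sum, res = 177-7 = 170
n=7,p=3: even sum, res = 170+21 = 191
n=7,p=4: odd sum, res = 191-4 = 187
n=7,p=5: even sum, res = 187+35 = 222
n=7,p=6: odd sum, res = 222-6 = 216
n=7,p=7: even sum, res = 216+49 = 265

265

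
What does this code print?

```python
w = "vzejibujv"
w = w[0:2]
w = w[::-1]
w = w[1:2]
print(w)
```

v

slice [0:2] → 'vz'
reverse → 'zv'
slice [1:2] → 'v'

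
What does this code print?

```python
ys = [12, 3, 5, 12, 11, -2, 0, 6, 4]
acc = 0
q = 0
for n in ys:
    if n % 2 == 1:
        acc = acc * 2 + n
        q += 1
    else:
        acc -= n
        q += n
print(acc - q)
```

-130

n=12: not odd, acc = 0-12 = -12; q=12
n=3: odd, acc = (-12)*2+3 = -21; q=13
n=5: odd, acc = (-21)*2+5 = -37; q=14
n=12: not odd, acc = (-37)-12 = -49; q=26
n=11: odd, acc = (-49)*2+11 = -87; q=27
n=-2: not odd, acc = (-87)-(-2) = -85; q=25
n=0: not odd, acc = (-85)-0 = -85; q=25
n=6: not odd, acc = (-85)-6 = -91; q=31
n=4: not odd, acc = (-91)-4 = -95; q=35
acc-q = (-95)-35 = -130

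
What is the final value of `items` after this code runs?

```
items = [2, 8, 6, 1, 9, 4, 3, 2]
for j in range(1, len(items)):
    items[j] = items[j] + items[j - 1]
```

j=1: items[1] = 8+2 = 10 → [2, 10, 6, 1, 9, 4, 3, 2]
j=2: items[2] = 6+10 = 16 → [2, 10, 16, 1, 9, 4, 3, 2]
j=3: items[3] = 1+16 = 17 → [2, 10, 16, 17, 9, 4, 3, 2]
j=4: items[4] = 9+17 = 26 → [2, 10, 16, 17, 26, 4, 3, 2]
j=5: items[5] = 4+26 = 30 → [2, 10, 16, 17, 26, 30, 3, 2]
j=6: items[6] = 3+30 = 33 → [2, 10, 16, 17, 26, 30, 33, 2]
j=7: items[7] = 2+33 = 35 → [2, 10, 16, 17, 26, 30, 33, 35]

[2, 10, 16, 17, 26, 30, 33, 35]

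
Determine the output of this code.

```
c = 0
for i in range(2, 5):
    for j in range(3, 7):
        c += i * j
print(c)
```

i=2,j=3: c = 0+6 = 6
i=2,j=4: c = 6+8 = 14
i=2,j=5: c = 14+10 = 24
i=2,j=6: c = 24+12 = 36
i=3,j=3: c = 36+9 = 45
i=3,j=4: c = 45+12 = 57
i=3,j=5: c = 57+15 = 72
i=3,j=6: c = 72+18 = 90
i=4,j=3: c = 90+12 = 102
i=4,j=4: c = 102+16 = 118
i=4,j=5: c = 118+20 = 138
i=4,j=6: c = 138+24 = 162

162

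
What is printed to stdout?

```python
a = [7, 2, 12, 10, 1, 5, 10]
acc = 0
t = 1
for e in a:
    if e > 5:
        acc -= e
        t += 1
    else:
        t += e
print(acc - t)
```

-52

e=7: >5, acc = 0-7 = -7; t=2
e=2: not >5; t=4
e=12: >5, acc = (-7)-12 = -19; t=5
e=10: >5, acc = (-19)-10 = -29; t=6
e=1: not >5; t=7
e=5: not >5; t=12
e=10: >5, acc = (-29)-10 = -39; t=13
acc-t = (-39)-13 = -52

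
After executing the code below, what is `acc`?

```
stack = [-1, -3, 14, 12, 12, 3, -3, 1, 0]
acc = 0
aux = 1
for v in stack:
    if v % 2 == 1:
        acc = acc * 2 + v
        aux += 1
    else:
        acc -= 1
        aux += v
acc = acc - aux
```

-102

v=-1: odd, acc = 0*2+(-1) = -1; aux=2
v=-3: odd, acc = (-1)*2+(-3) = -5; aux=3
v=14: not odd, acc = (-5)-1 = -6; aux=17
v=12: not odd, acc = (-6)-1 = -7; aux=29
v=12: not odd, acc = (-7)-1 = -8; aux=41
v=3: odd, acc = (-8)*2+3 = -13; aux=42
v=-3: odd, acc = (-13)*2+(-3) = -29; aux=43
v=1: odd, acc = (-29)*2+1 = -57; aux=44
v=0: not odd, acc = (-57)-1 = -58; aux=44
acc-aux = (-58)-44 = -102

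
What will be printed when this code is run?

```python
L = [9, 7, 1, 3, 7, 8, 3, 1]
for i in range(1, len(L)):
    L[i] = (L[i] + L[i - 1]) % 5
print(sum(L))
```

i=1: L[1] = (7+9)%5 = 1 → [9, 1, 1, 3, 7, 8, 3, 1]
i=2: L[2] = (1+1)%5 = 2 → [9, 1, 2, 3, 7, 8, 3, 1]
i=3: L[3] = (3+2)%5 = 0 → [9, 1, 2, 0, 7, 8, 3, 1]
i=4: L[4] = (7+0)%5 = 2 → [9, 1, 2, 0, 2, 8, 3, 1]
i=5: L[5] = (8+2)%5 = 0 → [9, 1, 2, 0, 2, 0, 3, 1]
i=6: L[6] = (3+0)%5 = 3 → [9, 1, 2, 0, 2, 0, 3, 1]
i=7: L[7] = (1+3)%5 = 4 → [9, 1, 2, 0, 2, 0, 3, 4]
sum = 21

21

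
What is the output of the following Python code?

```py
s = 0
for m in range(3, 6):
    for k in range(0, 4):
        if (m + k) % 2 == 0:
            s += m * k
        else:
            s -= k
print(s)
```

32

m=3,k=0: odd sum, s = 0-0 = 0
m=3,k=1: even sum, s = 0+3 = 3
m=3,k=2: odd sum, s = 3-2 = 1
m=3,k=3: even sum, s = 1+9 = 10
m=4,k=0: even sum, s = 10+0 = 10
m=4,k=1: odd sum, s = 10-1 = 9
m=4,k=2: even sum, s = 9+8 = 17
m=4,k=3: odd sum, s = 17-3 = 14
m=5,k=0: odd sum, s = 14-0 = 14
m=5,k=1: even sum, s = 14+5 = 19
m=5,k=2: odd sum, s = 19-2 = 17
m=5,k=3: even sum, s = 17+15 = 32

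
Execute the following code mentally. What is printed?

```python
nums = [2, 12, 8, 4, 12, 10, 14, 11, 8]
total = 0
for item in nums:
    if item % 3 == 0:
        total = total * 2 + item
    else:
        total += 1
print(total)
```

48

item=2: not %3==0, total = 0+1 = 1
item=12: %3==0, total = 1*2+12 = 14
item=8: not %3==0, total = 14+1 = 15
item=4: not %3==0, total = 15+1 = 16
item=12: %3==0, total = 16*2+12 = 44
item=10: not %3==0, total = 44+1 = 45
item=14: not %3==0, total = 45+1 = 46
item=11: not %3==0, total = 46+1 = 47
item=8: not %3==0, total = 47+1 = 48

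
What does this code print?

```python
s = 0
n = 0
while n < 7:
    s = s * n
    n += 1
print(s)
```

n=0: s = 0*0 = 0
n=1: s = 0*1 = 0
n=2: s = 0*2 = 0
n=3: s = 0*3 = 0
n=4: s = 0*4 = 0
n=5: s = 0*5 = 0
n=6: s = 0*6 = 0

0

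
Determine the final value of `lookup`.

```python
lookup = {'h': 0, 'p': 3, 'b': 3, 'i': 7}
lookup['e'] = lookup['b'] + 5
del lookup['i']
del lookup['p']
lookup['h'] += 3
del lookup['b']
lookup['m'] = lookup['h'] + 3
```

lookup['e'] = lookup['b']+5 = 8 → {'h': 0, 'p': 3, 'b': 3, 'i': 7, 'e': 8}
del 'i' → {'h': 0, 'p': 3, 'b': 3, 'e': 8}
del 'p' → {'h': 0, 'b': 3, 'e': 8}
lookup['h'] = 0+3 = 3 → {'h': 3, 'b': 3, 'e': 8}
del 'b' → {'h': 3, 'e': 8}
lookup['m'] = lookup['h']+3 = 6 → {'h': 3, 'e': 8, 'm': 6}

{'h': 3, 'e': 8, 'm': 6}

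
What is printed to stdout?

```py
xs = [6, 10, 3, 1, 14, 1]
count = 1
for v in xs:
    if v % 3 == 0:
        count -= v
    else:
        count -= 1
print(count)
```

-12

v=6: %3==0, count = 1-6 = -5
v=10: not %3==0, count = (-5)-1 = -6
v=3: %3==0, count = (-6)-3 = -9
v=1: not %3==0, count = (-9)-1 = -10
v=14: not %3==0, count = (-10)-1 = -11
v=1: not %3==0, count = (-11)-1 = -12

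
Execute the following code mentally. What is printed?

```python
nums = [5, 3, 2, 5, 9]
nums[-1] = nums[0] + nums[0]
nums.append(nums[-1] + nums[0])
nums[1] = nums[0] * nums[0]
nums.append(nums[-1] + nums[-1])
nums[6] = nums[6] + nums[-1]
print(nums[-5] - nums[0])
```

-3

nums[-1] = nums[0]+nums[0] = 5+5 = 10 → [5, 3, 2, 5, 10]
append nums[-1]+nums[0] = 10+5 = 15 → [5, 3, 2, 5, 10, 15]
nums[1] = nums[0]*nums[0] = 5*5 = 25 → [5, 25, 2, 5, 10, 15]
append nums[-1]+nums[-1] = 15+15 = 30 → [5, 25, 2, 5, 10, 15, 30]
nums[6] = nums[6]+nums[-1] = 30+30 = 60 → [5, 25, 2, 5, 10, 15, 60]
nums[-5]-nums[0] = 2-5 = -3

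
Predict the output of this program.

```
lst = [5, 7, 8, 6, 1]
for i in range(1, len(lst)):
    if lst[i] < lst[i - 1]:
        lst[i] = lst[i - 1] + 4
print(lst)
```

i=1: 7>=5, unchanged → [5, 7, 8, 6, 1]
i=2: 8>=7, unchanged → [5, 7, 8, 6, 1]
i=3: 6<8, lst[3] = 8+4 = 12 → [5, 7, 8, 12, 1]
i=4: 1<12, lst[4] = 12+4 = 16 → [5, 7, 8, 12, 16]

[5, 7, 8, 12, 16]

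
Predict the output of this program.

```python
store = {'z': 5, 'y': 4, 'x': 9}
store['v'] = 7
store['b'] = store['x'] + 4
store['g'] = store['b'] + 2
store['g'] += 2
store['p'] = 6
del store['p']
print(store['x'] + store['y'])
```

store['v'] = 7 → {'z': 5, 'y': 4, 'x': 9, 'v': 7}
store['b'] = store['x']+4 = 13 → {'z': 5, 'y': 4, 'x': 9, 'v': 7, 'b': 13}
store['g'] = store['b']+2 = 15 → {'z': 5, 'y': 4, 'x': 9, 'v': 7, 'b': 13, 'g': 15}
store['g'] = 15+2 = 17 → {'z': 5, 'y': 4, 'x': 9, 'v': 7, 'b': 13, 'g': 17}
store['p'] = 6 → {'z': 5, 'y': 4, 'x': 9, 'v': 7, 'b': 13, 'g': 17, 'p': 6}
del 'p' → {'z': 5, 'y': 4, 'x': 9, 'v': 7, 'b': 13, 'g': 17}
store['x']+store['y'] = 9+4 = 13

13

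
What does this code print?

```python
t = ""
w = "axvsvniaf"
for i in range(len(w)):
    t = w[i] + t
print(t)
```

fainvsvxa

i=0: prepend 'a' → 'a'
i=1: prepend 'x' → 'xa'
i=2: prepend 'v' → 'vxa'
i=3: prepend 's' → 'svxa'
i=4: prepend 'v' → 'vsvxa'
i=5: prepend 'n' → 'nvsvxa'
i=6: prepend 'i' → 'invsvxa'
i=7: prepend 'a' → 'ainvsvxa'
i=8: prepend 'f' → 'fainvsvxa'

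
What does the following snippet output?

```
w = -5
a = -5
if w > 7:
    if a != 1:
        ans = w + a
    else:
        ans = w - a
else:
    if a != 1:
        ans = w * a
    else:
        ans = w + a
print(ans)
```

w=-5, a=-5
w > 7 is False; a != 1 is True
→ ans = w * a = 25

25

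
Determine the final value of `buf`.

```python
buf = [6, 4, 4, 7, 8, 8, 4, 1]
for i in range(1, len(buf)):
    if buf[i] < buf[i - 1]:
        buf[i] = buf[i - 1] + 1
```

[6, 7, 8, 9, 10, 11, 12, 13]

i=1: 4<6, buf[1] = 6+1 = 7 → [6, 7, 4, 7, 8, 8, 4, 1]
i=2: 4<7, buf[2] = 7+1 = 8 → [6, 7, 8, 7, 8, 8, 4, 1]
i=3: 7<8, buf[3] = 8+1 = 9 → [6, 7, 8, 9, 8, 8, 4, 1]
i=4: 8<9, buf[4] = 9+1 = 10 → [6, 7, 8, 9, 10, 8, 4, 1]
i=5: 8<10, buf[5] = 10+1 = 11 → [6, 7, 8, 9, 10, 11, 4, 1]
i=6: 4<11, buf[6] = 11+1 = 12 → [6, 7, 8, 9, 10, 11, 12, 1]
i=7: 1<12, buf[7] = 12+1 = 13 → [6, 7, 8, 9, 10, 11, 12, 13]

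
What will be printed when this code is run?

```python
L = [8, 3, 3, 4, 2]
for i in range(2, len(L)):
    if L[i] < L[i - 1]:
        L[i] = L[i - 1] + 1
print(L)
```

i=2: 3>=3, unchanged → [8, 3, 3, 4, 2]
i=3: 4>=3, unchanged → [8, 3, 3, 4, 2]
i=4: 2<4, L[4] = 4+1 = 5 → [8, 3, 3, 4, 5]

[8, 3, 3, 4, 5]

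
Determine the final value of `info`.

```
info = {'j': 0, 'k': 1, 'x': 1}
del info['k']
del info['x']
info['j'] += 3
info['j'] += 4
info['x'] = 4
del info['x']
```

{'j': 7}

del 'k' → {'j': 0, 'x': 1}
del 'x' → {'j': 0}
info['j'] = 0+3 = 3 → {'j': 3}
info['j'] = 3+4 = 7 → {'j': 7}
info['x'] = 4 → {'j': 7, 'x': 4}
del 'x' → {'j': 7}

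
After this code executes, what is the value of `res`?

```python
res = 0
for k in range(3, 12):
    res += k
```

63

k=3: res = 0+3 = 3
k=4: res = 3+4 = 7
k=5: res = 7+5 = 12
k=6: res = 12+6 = 18
k=7: res = 18+7 = 25
k=8: res = 25+8 = 33
k=9: res = 33+9 = 42
k=10: res = 42+10 = 52
k=11: res = 52+11 = 63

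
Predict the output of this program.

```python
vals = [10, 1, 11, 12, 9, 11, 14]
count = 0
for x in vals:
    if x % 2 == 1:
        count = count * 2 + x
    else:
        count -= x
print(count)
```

x=10: not odd, count = 0-10 = -10
x=1: odd, count = (-10)*2+1 = -19
x=11: odd, count = (-19)*2+11 = -27
x=12: not odd, count = (-27)-12 = -39
x=9: odd, count = (-39)*2+9 = -69
x=11: odd, count = (-69)*2+11 = -127
x=14: not odd, count = (-127)-14 = -141

-141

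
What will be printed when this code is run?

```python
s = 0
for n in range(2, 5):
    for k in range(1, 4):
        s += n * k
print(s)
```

54

n=2,k=1: s = 0+2 = 2
n=2,k=2: s = 2+4 = 6
n=2,k=3: s = 6+6 = 12
n=3,k=1: s = 12+3 = 15
n=3,k=2: s = 15+6 = 21
n=3,k=3: s = 21+9 = 30
n=4,k=1: s = 30+4 = 34
n=4,k=2: s = 34+8 = 42
n=4,k=3: s = 42+12 = 54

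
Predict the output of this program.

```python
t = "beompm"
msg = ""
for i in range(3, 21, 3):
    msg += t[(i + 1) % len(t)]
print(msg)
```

i=3: add t[4]='p' → 'p'
i=6: add t[1]='e' → 'pe'
i=9: add t[4]='p' → 'pep'
i=12: add t[1]='e' → 'pepe'
i=15: add t[4]='p' → 'pepep'
i=18: add t[1]='e' → 'pepepe'

pepepe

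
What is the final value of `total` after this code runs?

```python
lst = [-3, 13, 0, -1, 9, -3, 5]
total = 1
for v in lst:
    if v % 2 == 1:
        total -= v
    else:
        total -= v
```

v=-3: odd, total = 1-(-3) = 4
v=13: odd, total = 4-13 = -9
v=0: not odd, total = (-9)-0 = -9
v=-1: odd, total = (-9)-(-1) = -8
v=9: odd, total = (-8)-9 = -17
v=-3: odd, total = (-17)-(-3) = -14
v=5: odd, total = (-14)-5 = -19

-19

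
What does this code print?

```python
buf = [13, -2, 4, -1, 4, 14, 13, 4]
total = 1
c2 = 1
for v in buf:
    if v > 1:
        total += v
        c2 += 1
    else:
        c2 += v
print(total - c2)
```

49

v=13: >1, total = 1+13 = 14; c2=2
v=-2: not >1; c2=0
v=4: >1, total = 14+4 = 18; c2=1
v=-1: not >1; c2=0
v=4: >1, total = 18+4 = 22; c2=1
v=14: >1, total = 22+14 = 36; c2=2
v=13: >1, total = 36+13 = 49; c2=3
v=4: >1, total = 49+4 = 53; c2=4
total-c2 = 53-4 = 49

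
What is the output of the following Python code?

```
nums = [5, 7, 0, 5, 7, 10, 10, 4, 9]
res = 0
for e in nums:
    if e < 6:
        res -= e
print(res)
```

-14

e=5: <6, res = 0-5 = -5
e=7: not <6
e=0: <6, res = (-5)-0 = -5
e=5: <6, res = (-5)-5 = -10
e=7: not <6
e=10: not <6
e=10: not <6
e=4: <6, res = (-10)-4 = -14
e=9: not <6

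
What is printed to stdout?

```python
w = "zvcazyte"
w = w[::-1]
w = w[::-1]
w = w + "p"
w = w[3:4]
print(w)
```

a

reverse → 'etyzacvz'
reverse → 'zvcazyte'
+ 'p' → 'zvcazytep'
slice [3:4] → 'a'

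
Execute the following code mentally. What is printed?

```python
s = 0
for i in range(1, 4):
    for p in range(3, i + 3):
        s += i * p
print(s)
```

53

i=1,p=3: s = 0+3 = 3
i=2,p=3: s = 3+6 = 9
i=2,p=4: s = 9+8 = 17
i=3,p=3: s = 17+9 = 26
i=3,p=4: s = 26+12 = 38
i=3,p=5: s = 38+15 = 53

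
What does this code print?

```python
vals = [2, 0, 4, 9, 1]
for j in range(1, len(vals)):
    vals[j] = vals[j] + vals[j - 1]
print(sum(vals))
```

j=1: vals[1] = 0+2 = 2 → [2, 2, 4, 9, 1]
j=2: vals[2] = 4+2 = 6 → [2, 2, 6, 9, 1]
j=3: vals[3] = 9+6 = 15 → [2, 2, 6, 15, 1]
j=4: vals[4] = 1+15 = 16 → [2, 2, 6, 15, 16]
sum = 41

41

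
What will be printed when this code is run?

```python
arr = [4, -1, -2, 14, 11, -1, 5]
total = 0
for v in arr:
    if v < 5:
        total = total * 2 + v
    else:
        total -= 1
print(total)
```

18

v=4: <5, total = 0*2+4 = 4
v=-1: <5, total = 4*2+(-1) = 7
v=-2: <5, total = 7*2+(-2) = 12
v=14: not <5, total = 12-1 = 11
v=11: not <5, total = 11-1 = 10
v=-1: <5, total = 10*2+(-1) = 19
v=5: not <5, total = 19-1 = 18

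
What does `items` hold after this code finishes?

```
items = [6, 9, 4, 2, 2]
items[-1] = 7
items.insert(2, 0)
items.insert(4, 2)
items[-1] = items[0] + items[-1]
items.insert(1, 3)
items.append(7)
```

items[-1] = 7 → [6, 9, 4, 2, 7]
insert 0 at 2 → [6, 9, 0, 4, 2, 7]
insert 2 at 4 → [6, 9, 0, 4, 2, 2, 7]
items[-1] = items[0]+items[-1] = 6+7 = 13 → [6, 9, 0, 4, 2, 2, 13]
insert 3 at 1 → [6, 3, 9, 0, 4, 2, 2, 13]
append 7 → [6, 3, 9, 0, 4, 2, 2, 13, 7]

[6, 3, 9, 0, 4, 2, 2, 13, 7]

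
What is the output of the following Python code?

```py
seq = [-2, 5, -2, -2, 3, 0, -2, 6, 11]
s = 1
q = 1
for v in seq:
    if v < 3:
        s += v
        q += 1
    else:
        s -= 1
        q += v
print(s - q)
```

v=-2: <3, s = 1+(-2) = -1; q=2
v=5: not <3, s = (-1)-1 = -2; q=7
v=-2: <3, s = (-2)+(-2) = -4; q=8
v=-2: <3, s = (-4)+(-2) = -6; q=9
v=3: not <3, s = (-6)-1 = -7; q=12
v=0: <3, s = (-7)+0 = -7; q=13
v=-2: <3, s = (-7)+(-2) = -9; q=14
v=6: not <3, s = (-9)-1 = -10; q=20
v=11: not <3, s = (-10)-1 = -11; q=31
s-q = (-11)-31 = -42

-42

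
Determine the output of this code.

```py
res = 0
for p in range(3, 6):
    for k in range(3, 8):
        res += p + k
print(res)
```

p=3,k=3: res = 0+6 = 6
p=3,k=4: res = 6+7 = 13
p=3,k=5: res = 13+8 = 21
p=3,k=6: res = 21+9 = 30
p=3,k=7: res = 30+10 = 40
p=4,k=3: res = 40+7 = 47
p=4,k=4: res = 47+8 = 55
p=4,k=5: res = 55+9 = 64
p=4,k=6: res = 64+10 = 74
p=4,k=7: res = 74+11 = 85
p=5,k=3: res = 85+8 = 93
p=5,k=4: res = 93+9 = 102
p=5,k=5: res = 102+10 = 112
p=5,k=6: res = 112+11 = 123
p=5,k=7: res = 123+12 = 135

135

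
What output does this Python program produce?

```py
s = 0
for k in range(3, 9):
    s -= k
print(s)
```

-33

k=3: s = 0-3 = -3
k=4: s = (-3)-4 = -7
k=5: s = (-7)-5 = -12
k=6: s = (-12)-6 = -18
k=7: s = (-18)-7 = -25
k=8: s = (-25)-8 = -33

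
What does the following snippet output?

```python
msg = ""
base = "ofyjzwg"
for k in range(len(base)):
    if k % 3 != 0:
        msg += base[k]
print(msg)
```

fyzw

k=0: skip
k=1: add 'f' → 'f'
k=2: add 'y' → 'fy'
k=3: skip
k=4: add 'z' → 'fyz'
k=5: add 'w' → 'fyzw'
k=6: skip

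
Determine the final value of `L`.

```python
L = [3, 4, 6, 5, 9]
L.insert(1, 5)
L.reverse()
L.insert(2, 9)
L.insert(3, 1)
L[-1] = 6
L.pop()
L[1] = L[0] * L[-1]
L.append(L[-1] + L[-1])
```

[9, 45, 9, 1, 6, 4, 5, 10]

insert 5 at 1 → [3, 5, 4, 6, 5, 9]
reverse → [9, 5, 6, 4, 5, 3]
insert 9 at 2 → [9, 5, 9, 6, 4, 5, 3]
insert 1 at 3 → [9, 5, 9, 1, 6, 4, 5, 3]
L[-1] = 6 → [9, 5, 9, 1, 6, 4, 5, 6]
pop() removes 6 → [9, 5, 9, 1, 6, 4, 5]
L[1] = L[0]*L[-1] = 9*5 = 45 → [9, 45, 9, 1, 6, 4, 5]
append L[-1]+L[-1] = 5+5 = 10 → [9, 45, 9, 1, 6, 4, 5, 10]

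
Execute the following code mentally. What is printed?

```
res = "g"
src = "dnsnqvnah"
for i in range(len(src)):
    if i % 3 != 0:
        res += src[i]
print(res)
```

i=0: skip
i=1: add 'n' → 'gn'
i=2: add 's' → 'gns'
i=3: skip
i=4: add 'q' → 'gnsq'
i=5: add 'v' → 'gnsqv'
i=6: skip
i=7: add 'a' → 'gnsqva'
i=8: add 'h' → 'gnsqvah'

gnsqvah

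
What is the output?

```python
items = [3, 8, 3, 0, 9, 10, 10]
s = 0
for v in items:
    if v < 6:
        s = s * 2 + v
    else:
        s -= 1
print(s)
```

11

v=3: <6, s = 0*2+3 = 3
v=8: not <6, s = 3-1 = 2
v=3: <6, s = 2*2+3 = 7
v=0: <6, s = 7*2+0 = 14
v=9: not <6, s = 14-1 = 13
v=10: not <6, s = 13-1 = 12
v=10: not <6, s = 12-1 = 11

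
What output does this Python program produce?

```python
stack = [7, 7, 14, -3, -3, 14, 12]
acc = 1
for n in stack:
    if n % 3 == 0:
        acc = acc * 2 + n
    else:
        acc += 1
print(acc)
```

28

n=7: not %3==0, acc = 1+1 = 2
n=7: not %3==0, acc = 2+1 = 3
n=14: not %3==0, acc = 3+1 = 4
n=-3: %3==0, acc = 4*2+(-3) = 5
n=-3: %3==0, acc = 5*2+(-3) = 7
n=14: not %3==0, acc = 7+1 = 8
n=12: %3==0, acc = 8*2+12 = 28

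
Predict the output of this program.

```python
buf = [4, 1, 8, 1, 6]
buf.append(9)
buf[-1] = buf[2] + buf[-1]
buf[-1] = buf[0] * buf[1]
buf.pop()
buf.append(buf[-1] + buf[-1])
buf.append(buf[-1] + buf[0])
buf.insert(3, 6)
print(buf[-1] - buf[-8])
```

append 9 → [4, 1, 8, 1, 6, 9]
buf[-1] = buf[2]+buf[-1] = 8+9 = 17 → [4, 1, 8, 1, 6, 17]
buf[-1] = buf[0]*buf[1] = 4*1 = 4 → [4, 1, 8, 1, 6, 4]
pop() removes 4 → [4, 1, 8, 1, 6]
append buf[-1]+buf[-1] = 6+6 = 12 → [4, 1, 8, 1, 6, 12]
append buf[-1]+buf[0] = 12+4 = 16 → [4, 1, 8, 1, 6, 12, 16]
insert 6 at 3 → [4, 1, 8, 6, 1, 6, 12, 16]
buf[-1]-buf[-8] = 16-4 = 12

12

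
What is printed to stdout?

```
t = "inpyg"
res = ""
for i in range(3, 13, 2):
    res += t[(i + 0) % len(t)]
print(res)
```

yipgn

i=3: add t[3]='y' → 'y'
i=5: add t[0]='i' → 'yi'
i=7: add t[2]='p' → 'yip'
i=9: add t[4]='g' → 'yipg'
i=11: add t[1]='n' → 'yipgn'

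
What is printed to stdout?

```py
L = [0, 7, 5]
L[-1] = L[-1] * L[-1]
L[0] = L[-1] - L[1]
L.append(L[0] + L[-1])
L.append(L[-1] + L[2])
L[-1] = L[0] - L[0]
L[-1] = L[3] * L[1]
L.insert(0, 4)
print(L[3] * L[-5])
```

L[-1] = L[-1]*L[-1] = 5*5 = 25 → [0, 7, 25]
L[0] = L[-1]-L[1] = 25-7 = 18 → [18, 7, 25]
append L[0]+L[-1] = 18+25 = 43 → [18, 7, 25, 43]
append L[-1]+L[2] = 43+25 = 68 → [18, 7, 25, 43, 68]
L[-1] = L[0]-L[0] = 18-18 = 0 → [18, 7, 25, 43, 0]
L[-1] = L[3]*L[1] = 43*7 = 301 → [18, 7, 25, 43, 301]
insert 4 at 0 → [4, 18, 7, 25, 43, 301]
L[3]*L[-5] = 25*18 = 450

450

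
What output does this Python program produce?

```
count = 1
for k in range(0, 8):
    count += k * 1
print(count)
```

k=0: count = 1+0*1 = 1
k=1: count = 1+1*1 = 2
k=2: count = 2+2*1 = 4
k=3: count = 4+3*1 = 7
k=4: count = 7+4*1 = 11
k=5: count = 11+5*1 = 16
k=6: count = 16+6*1 = 22
k=7: count = 22+7*1 = 29

29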